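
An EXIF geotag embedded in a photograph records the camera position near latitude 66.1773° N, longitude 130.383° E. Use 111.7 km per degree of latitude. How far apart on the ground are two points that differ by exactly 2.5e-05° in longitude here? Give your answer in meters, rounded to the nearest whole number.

1 meters

One degree of longitude here spans 111700 × cos 66.1773° = 111700 × 0.4039 ≈ 45116.5 m; 2.5e-05° of that is 1.12791 m.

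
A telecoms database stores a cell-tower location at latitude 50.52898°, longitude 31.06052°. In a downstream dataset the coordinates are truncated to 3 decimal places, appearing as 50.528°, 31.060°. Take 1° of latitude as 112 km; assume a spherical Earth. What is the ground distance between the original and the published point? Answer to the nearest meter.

116 meters

Δlat = 50.52898 − 50.528 = +0.00098°; Δlon = 31.06052 − 31.060 = +0.00052°.
N–S: 0.00098° × 112000 m/° = 109.76 m.
East–west at this latitude: 0.00052° × 112000 × cos 50.528° ≈ 0.00052 × 71198.5 = 37.0232 m.
Combined displacement = (109.76² + 37.0232²)^½ ≈ 115.836 m.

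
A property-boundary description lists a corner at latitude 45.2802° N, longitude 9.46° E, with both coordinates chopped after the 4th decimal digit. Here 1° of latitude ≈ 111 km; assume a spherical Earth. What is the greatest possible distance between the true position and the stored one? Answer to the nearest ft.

Truncating at 4 decimal places can drop up to a full unit in the last place, so each coordinate may be off by as much as 0.0001°.
Latitude error → 0.0001 × 111000 = 11.1 m along the meridian.
E–W at 45.2802°: 0.0001° × 111000 × cos 45.2802° = 0.0001 × 111000 × 0.7036 ≈ 7.81041 m.
Worst case both components are at the extreme and orthogonal: √(11.1² + 7.81041²) ≈ 13.5725 m.
Converting: 13.5725 m × 3.2808 ft/m ≈ 44.529 ft.

45 ft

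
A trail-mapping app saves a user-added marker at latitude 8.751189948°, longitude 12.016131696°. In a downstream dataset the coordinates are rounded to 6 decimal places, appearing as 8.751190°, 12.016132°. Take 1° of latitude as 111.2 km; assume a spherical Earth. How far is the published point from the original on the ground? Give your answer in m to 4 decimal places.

0.0339 m

The latitude changed by -0.000000052° and the longitude by -0.000000304°.
North–south shift: -0.000000052 × 111200 = -0.0057824 m.
E–W at 8.75119°: -0.000000304° × 111200 × cos 8.75119° = -0.000000304 × 111200 × 0.9884 ≈ -0.0334113 m.
Combined displacement = (0.0057824² + 0.0334113²)^½ ≈ 0.0339079 m.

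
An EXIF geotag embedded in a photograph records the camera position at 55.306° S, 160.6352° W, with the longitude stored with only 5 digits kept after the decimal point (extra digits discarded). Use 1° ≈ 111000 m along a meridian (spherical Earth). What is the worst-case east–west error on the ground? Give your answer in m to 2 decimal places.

0.63 m

Truncating at 5 decimal places can drop up to a full unit in the last place, so the longitude may be off by as much as 1e-05°.
At latitude 55.306° a degree of longitude spans 111000 m × cos 55.306° = 111000 × 0.5692 ≈ 63180.5 m.
East–west error: 1e-05° × 63180.5 m/° ≈ 0.631805 m.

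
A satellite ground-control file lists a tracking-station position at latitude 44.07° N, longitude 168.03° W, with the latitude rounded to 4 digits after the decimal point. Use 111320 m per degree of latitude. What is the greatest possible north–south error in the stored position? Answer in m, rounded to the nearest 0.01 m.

5.57 m

Rounding to 4 decimal places leaves the latitude within ±5e-05° of the true value.
So the N–S error is at most 5e-05 × 111320 = 5.566 m.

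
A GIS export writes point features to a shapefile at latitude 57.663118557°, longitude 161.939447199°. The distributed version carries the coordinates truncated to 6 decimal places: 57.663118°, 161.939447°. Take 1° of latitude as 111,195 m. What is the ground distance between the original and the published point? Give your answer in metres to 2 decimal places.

The latitude changed by +0.000000557° and the longitude by +0.000000199°.
N–S: 0.000000557° × 111195 m/° = 0.0619356 m.
East–west at this latitude: 0.000000199° × 111195 × cos 57.6631° ≈ 0.000000199 × 59477.8 = 0.0118361 m.
Distance: √(0.0619356² + 0.0118361²) ≈ 0.0630564 m.

0.06 metres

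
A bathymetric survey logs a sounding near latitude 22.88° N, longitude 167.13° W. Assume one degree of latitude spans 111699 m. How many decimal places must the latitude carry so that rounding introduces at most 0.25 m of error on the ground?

One degree of latitude covers 111699 m.
N decimal places → at most half a unit in the last place, 0.5 × 10⁻ᴺ° = 111699/2 × 10⁻ᴺ m.
Setting 55849.5 × 10⁻ᴺ ≤ 0.25 gives 10ᴺ ≥ 2.234e+05, i.e. N ≥ 5.35.
So 6 decimal places suffice (0.0558 m); 5 would allow up to 0.558 m.

6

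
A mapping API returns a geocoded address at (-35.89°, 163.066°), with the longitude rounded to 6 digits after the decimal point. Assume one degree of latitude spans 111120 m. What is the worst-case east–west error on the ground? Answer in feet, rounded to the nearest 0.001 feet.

Rounding to 6 decimal places leaves the longitude within ±5e-07° of the true value.
Parallels shrink by cos φ, so at 35.89° a degree of longitude is 111120 × 0.8101 ≈ 90023.2 m.
So at most 5e-07° × 90023.2 ≈ 0.0450116 m east–west.
Converting: 0.0450116 m × 3.2808 ft/m ≈ 0.14768 ft.

0.148 feet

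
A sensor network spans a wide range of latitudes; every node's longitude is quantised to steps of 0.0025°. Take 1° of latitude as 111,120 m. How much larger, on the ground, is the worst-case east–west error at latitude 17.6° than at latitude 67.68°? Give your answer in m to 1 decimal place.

79.6 m

With a 0.0025° grid the true value lies within half a step, ±0.0025°/2 = ±0.00125°, of the stored one.
At 17.6°: 0.00125° × 111120 × cos 17.6° = 0.00125 × 111120 × 0.9532 ≈ 132.4 m.
Error at 67.68° = 0.00125° × 111120 × cos 67.68° ≈ 138.9 × 0.3798 = 52.751 m.
Difference: 132.4 − 52.751 = 79.647 m.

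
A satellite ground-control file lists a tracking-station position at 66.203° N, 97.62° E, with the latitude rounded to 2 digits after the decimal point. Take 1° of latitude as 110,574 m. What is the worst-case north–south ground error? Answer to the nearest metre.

Rounding to 2 decimal places leaves the latitude within ±0.005° of the true value.
So the N–S error is at most 0.005 × 110574 = 552.87 m.

553 metres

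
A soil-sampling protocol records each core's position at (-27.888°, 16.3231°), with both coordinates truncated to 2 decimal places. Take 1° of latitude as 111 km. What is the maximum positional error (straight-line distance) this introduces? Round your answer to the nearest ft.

Truncating at 2 decimal places can drop up to a full unit in the last place, so each coordinate may be off by as much as 0.01°.
North–south component: 0.01° × 111000 = 1110 m.
E–W at 27.888°: 0.01° × 111000 × cos 27.888° = 0.01 × 111000 × 0.8839 ≈ 981.089 m.
The two errors are perpendicular, so the maximum displacement is √(1110² + 981.089²) ≈ 1481.43 m.
Converting: 1481.43 m × 3.2808 ft/m ≈ 4860.3 ft.

4860 ft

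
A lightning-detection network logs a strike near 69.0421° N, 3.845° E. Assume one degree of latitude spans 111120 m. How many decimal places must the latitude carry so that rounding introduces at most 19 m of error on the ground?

4 decimal places

One degree of latitude covers 111120 m.
Rounding to N decimal places gives at most 0.5 × 10⁻ᴺ degrees of error, i.e. 0.5 × 10⁻ᴺ × 111120 m.
Setting 55560 × 10⁻ᴺ ≤ 19 gives 10ᴺ ≥ 2924, i.e. N ≥ 3.47.
So 4 decimal places suffice (5.56 m); 3 would allow up to 55.6 m.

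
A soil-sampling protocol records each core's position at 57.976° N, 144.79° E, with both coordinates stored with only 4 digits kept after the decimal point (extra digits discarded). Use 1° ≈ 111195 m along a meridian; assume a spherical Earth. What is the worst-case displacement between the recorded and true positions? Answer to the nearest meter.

Truncating at 4 decimal places can drop up to a full unit in the last place, so each coordinate may be off by as much as 0.0001°.
Latitude error → 0.0001 × 111195 = 11.1195 m along the meridian.
E–W at 57.976°: 0.0001° × 111195 × cos 57.976° = 0.0001 × 111195 × 0.5303 ≈ 5.89639 m.
Worst case both components are at the extreme and orthogonal: √(11.1195² + 5.89639²) ≈ 12.5861 m.

13 meters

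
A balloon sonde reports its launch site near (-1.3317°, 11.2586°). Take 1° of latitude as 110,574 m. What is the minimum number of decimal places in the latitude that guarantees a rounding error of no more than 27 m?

4 decimal places

One degree of latitude covers 110574 m.
With N decimal places the half-ulp bound is 0.5·10⁻ᴺ°, or 0.5·10⁻ᴺ × 110574 m on the ground.
Setting 55287 × 10⁻ᴺ ≤ 27 gives 10ᴺ ≥ 2048, i.e. N ≥ 3.31.
At 3 places the error can reach 55.3 m, but 4 places keeps it to 5.53 m.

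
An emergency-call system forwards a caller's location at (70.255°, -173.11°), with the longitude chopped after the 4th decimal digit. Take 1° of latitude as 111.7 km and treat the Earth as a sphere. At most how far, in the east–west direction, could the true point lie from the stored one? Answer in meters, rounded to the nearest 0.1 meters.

Truncating at 4 decimal places can drop up to a full unit in the last place, so the longitude may be off by as much as 0.0001°.
Parallels shrink by cos φ, so at 70.255° a degree of longitude is 111700 × 0.3378 ≈ 37736.1 m.
East–west error: 0.0001° × 37736.1 m/° ≈ 3.77361 m.

3.8 meters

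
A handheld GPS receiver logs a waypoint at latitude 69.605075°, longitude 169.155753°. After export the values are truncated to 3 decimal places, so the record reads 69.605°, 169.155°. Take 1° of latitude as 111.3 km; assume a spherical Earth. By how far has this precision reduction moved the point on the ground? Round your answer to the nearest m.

30 m

The latitude changed by +0.000075° and the longitude by +0.000753°.
N–S: 0.000075° × 111300 m/° = 8.3475 m.
E–W at 69.605°: 0.000753° × 111300 × cos 69.605° = 0.000753 × 111300 × 0.3485 ≈ 29.2066 m.
Hypotenuse of the two orthogonal shifts: √(8.3475² + 29.2066²) = 30.3761 m.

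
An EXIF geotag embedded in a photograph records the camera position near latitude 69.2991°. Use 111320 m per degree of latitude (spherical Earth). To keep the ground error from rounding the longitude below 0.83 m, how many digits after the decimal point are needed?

5

At 69.2991° one degree of longitude covers 111320 × cos 69.2991° ≈ 111320 × 0.3535 ≈ 39350.5 m.
With N decimal places the half-ulp bound is 0.5·10⁻ᴺ°, or 0.5·10⁻ᴺ × 39350.5 m on the ground.
Setting 19675.2 × 10⁻ᴺ ≤ 0.83 gives 10ᴺ ≥ 2.371e+04, i.e. N ≥ 4.37.
So 5 decimal places suffice (0.197 m); 4 would allow up to 1.97 m.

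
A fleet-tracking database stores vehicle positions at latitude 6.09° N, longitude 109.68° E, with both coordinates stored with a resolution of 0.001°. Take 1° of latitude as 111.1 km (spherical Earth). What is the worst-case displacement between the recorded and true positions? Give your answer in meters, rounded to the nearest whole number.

With a 0.001° grid the true value lies within half a step, ±0.001°/2 = ±0.0005°, of the stored one.
North–south component: 0.0005° × 111100 = 55.55 m.
E–W at 6.09°: 0.0005° × 111100 × cos 6.09° = 0.0005 × 111100 × 0.9944 ≈ 55.2365 m.
Worst case both components are at the extreme and orthogonal: √(55.55² + 55.2365²) ≈ 78.3382 m.

78 meters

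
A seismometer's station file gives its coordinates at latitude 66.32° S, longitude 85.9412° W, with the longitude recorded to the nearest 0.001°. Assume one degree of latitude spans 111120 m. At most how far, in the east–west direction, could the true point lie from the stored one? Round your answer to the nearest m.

Rounding to 3 decimal places leaves the longitude within ±0.0005° of the true value.
One degree of longitude at 66.32° is 111120 × cos 66.32° ≈ 111120 × 0.4016 = 44628.9 m.
So at most 0.0005° × 44628.9 ≈ 22.3145 m east–west.

22 m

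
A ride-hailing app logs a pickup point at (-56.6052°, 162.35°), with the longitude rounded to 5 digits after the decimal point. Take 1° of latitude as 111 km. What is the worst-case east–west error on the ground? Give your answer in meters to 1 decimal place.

0.3 meters

Rounding to 5 decimal places leaves the longitude within ±5e-06° of the true value.
Parallels shrink by cos φ, so at 56.6052° a degree of longitude is 111000 × 0.5504 ≈ 61095 m.
So at most 5e-06° × 61095 ≈ 0.305475 m east–west.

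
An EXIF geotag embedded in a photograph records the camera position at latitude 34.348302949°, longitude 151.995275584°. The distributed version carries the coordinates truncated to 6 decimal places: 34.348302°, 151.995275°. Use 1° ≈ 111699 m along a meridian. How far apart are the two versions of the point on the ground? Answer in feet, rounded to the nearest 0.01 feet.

Δlat = 34.348302949 − 34.348302 = +0.000000949°; Δlon = 151.995275584 − 151.995275 = +0.000000584°.
North–south shift: 0.000000949 × 111699 = 0.106002 m.
E–W at 34.3483°: 0.000000584° × 111699 × cos 34.3483° = 0.000000584 × 111699 × 0.8256 ≈ 0.0538572 m.
Hypotenuse of the two orthogonal shifts: √(0.106002² + 0.0538572²) = 0.1189 m.
Converting: 0.1189 m × 3.2808 ft/m ≈ 0.39009 ft.

0.39 feet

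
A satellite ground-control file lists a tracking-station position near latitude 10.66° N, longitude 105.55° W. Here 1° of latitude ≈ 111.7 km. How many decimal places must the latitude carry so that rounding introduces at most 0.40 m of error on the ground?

One degree of latitude covers 111700 m.
N decimal places → at most half a unit in the last place, 0.5 × 10⁻ᴺ° = 111700/2 × 10⁻ᴺ m.
Setting 55850 × 10⁻ᴺ ≤ 0.40 gives 10ᴺ ≥ 1.396e+05, i.e. N ≥ 5.14.
At 5 places the error can reach 0.558 m, but 6 places keeps it to 0.0558 m.

6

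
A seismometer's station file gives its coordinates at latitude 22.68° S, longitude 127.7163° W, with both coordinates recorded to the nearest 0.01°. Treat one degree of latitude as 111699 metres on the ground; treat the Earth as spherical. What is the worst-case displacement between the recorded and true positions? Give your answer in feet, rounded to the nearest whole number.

2493 feet

Rounding to 2 decimal places leaves each coordinate within ±0.005° of the true value.
N–S: 0.005° × 111699 m/° = 558.495 m.
E–W at 22.68°: 0.005° × 111699 × cos 22.68° = 0.005 × 111699 × 0.9227 ≈ 515.308 m.
Worst case both components are at the extreme and orthogonal: √(558.495² + 515.308²) ≈ 759.907 m.
In feet: 759.907 m ÷ 0.3048 ≈ 2493.1 ft.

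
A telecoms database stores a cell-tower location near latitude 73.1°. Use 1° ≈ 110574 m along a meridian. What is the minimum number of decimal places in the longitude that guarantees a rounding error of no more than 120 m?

3 decimal places

At 73.1° one degree of longitude covers 110574 × cos 73.1° ≈ 110574 × 0.2907 ≈ 32144.1 m.
N decimal places → at most half a unit in the last place, 0.5 × 10⁻ᴺ° = 32144.1/2 × 10⁻ᴺ m.
Setting 16072.1 × 10⁻ᴺ ≤ 120 gives 10ᴺ ≥ 133.9, i.e. N ≥ 2.13.
At 2 places the error can reach 161 m, but 3 places keeps it to 16.1 m.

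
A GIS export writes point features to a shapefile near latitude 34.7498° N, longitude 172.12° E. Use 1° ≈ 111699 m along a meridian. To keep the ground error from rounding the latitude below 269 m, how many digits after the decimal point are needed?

3

One degree of latitude covers 111699 m.
N decimal places → at most half a unit in the last place, 0.5 × 10⁻ᴺ° = 111699/2 × 10⁻ᴺ m.
Setting 55849.5 × 10⁻ᴺ ≤ 269 gives 10ᴺ ≥ 207.6, i.e. N ≥ 2.32.
N = 2 would give 558 m (too coarse); N = 3 gives 55.8 m ≤ 269 m.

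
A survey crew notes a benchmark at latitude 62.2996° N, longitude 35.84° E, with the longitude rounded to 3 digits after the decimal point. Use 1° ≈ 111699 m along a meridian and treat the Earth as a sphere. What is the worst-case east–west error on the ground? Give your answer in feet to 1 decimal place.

Rounding to 3 decimal places leaves the longitude within ±0.0005° of the true value.
One degree of longitude at 62.2996° is 111699 × cos 62.2996° ≈ 111699 × 0.4648 = 51923.1 m.
So at most 0.0005° × 51923.1 ≈ 25.9615 m east–west.
In feet: 25.9615 m ÷ 0.3048 ≈ 85.176 ft.

85.2 feet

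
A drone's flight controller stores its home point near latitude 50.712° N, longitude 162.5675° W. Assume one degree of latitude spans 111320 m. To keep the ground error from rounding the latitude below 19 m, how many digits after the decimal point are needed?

One degree of latitude covers 111320 m.
With N decimal places the half-ulp bound is 0.5·10⁻ᴺ°, or 0.5·10⁻ᴺ × 111320 m on the ground.
Need 0.5 × 111320 × 10⁻ᴺ ≤ 19 → 10⁻ᴺ ≤ 3.414e-04, so N ≥ 3.47.
So 4 decimal places suffice (5.57 m); 3 would allow up to 55.7 m.

4 decimal places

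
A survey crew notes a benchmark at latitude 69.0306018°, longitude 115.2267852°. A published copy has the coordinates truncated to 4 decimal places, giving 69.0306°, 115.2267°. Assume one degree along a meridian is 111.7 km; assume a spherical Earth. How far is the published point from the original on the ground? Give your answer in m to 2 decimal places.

3.41 m

Δlat = 69.0306018 − 69.0306 = +0.0000018°; Δlon = 115.2267852 − 115.2267 = +0.0000852°.
North–south shift: 0.0000018 × 111700 = 0.20106 m.
East–west at this latitude: 0.0000852° × 111700 × cos 69.0306° ≈ 0.0000852 × 39974 = 3.40578 m.
Combined displacement = (0.20106² + 3.40578²)^½ ≈ 3.41171 m.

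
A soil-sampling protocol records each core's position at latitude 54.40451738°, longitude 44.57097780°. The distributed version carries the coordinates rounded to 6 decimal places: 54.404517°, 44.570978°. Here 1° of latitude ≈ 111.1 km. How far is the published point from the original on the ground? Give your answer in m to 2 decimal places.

The latitude changed by +0.00000038° and the longitude by -0.00000020°.
N–S: 0.00000038° × 111100 m/° = 0.042218 m.
E–W at 54.4045°: -0.00000020° × 111100 × cos 54.4045° = -0.00000020 × 111100 × 0.5821 ≈ -0.0129333 m.
Combined displacement = (0.042218² + 0.0129333²)^½ ≈ 0.0441546 m.

0.04 m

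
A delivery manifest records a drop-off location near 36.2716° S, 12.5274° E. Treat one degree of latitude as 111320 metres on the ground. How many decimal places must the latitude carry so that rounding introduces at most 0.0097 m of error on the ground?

7 decimal places

One degree of latitude covers 111320 m.
With N decimal places the half-ulp bound is 0.5·10⁻ᴺ°, or 0.5·10⁻ᴺ × 111320 m on the ground.
Need 0.5 × 111320 × 10⁻ᴺ ≤ 0.0097 → 10⁻ᴺ ≤ 1.743e-07, so N ≥ 6.76.
N = 6 would give 0.0557 m (too coarse); N = 7 gives 0.00557 m ≤ 0.0097 m.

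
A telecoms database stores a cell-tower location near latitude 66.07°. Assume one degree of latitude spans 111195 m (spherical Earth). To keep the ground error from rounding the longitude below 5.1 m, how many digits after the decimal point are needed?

At 66.07° one degree of longitude covers 111195 × cos 66.07° ≈ 111195 × 0.4056 ≈ 45102.9 m.
N decimal places → at most half a unit in the last place, 0.5 × 10⁻ᴺ° = 45102.9/2 × 10⁻ᴺ m.
Need 0.5 × 45102.9 × 10⁻ᴺ ≤ 5.1 → 10⁻ᴺ ≤ 2.261e-04, so N ≥ 3.65.
So 4 decimal places suffice (2.26 m); 3 would allow up to 22.6 m.

4 decimal places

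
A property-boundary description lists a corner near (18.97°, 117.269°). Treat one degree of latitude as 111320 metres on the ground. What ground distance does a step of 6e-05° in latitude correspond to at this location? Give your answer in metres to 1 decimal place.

6.7 metres

6e-05° × 111320 m/° = 6.6792 m.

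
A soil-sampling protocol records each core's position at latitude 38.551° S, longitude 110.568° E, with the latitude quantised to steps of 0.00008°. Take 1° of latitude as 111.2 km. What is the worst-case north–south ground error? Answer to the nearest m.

With a 0.00008° grid the true value lies within half a step, ±0.00008°/2 = ±4e-05°, of the stored one.
North–south distance: 4e-05° × 111200 m/° = 4.448 m.

4 m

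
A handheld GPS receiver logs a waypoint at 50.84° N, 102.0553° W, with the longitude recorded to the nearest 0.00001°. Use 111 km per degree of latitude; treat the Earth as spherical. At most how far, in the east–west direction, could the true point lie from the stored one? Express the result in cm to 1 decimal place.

35.0 cm

Rounding to 5 decimal places leaves the longitude within ±5e-06° of the true value.
At latitude 50.84° a degree of longitude spans 111000 m × cos 50.84° = 111000 × 0.6315 ≈ 70095.2 m.
Maximum E–W displacement: 5e-06 × 70095.2 = 0.350476 m.
That is 0.350476 m = 35.048 cm.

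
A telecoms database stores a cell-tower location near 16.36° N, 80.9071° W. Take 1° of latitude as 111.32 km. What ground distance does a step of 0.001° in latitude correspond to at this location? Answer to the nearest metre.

111 metres

0.001° × 111320 m/° = 111.32 m.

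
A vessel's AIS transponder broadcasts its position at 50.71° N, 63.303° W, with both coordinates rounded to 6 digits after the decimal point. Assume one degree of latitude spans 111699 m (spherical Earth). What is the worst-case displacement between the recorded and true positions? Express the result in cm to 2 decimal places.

6.61 cm

Rounding to 6 decimal places leaves each coordinate within ±5e-07° of the true value.
N–S: 5e-07° × 111699 m/° = 0.0558495 m.
Longitude error → 5e-07 × 111699 × cos 50.71° = 5e-07 × 111699 × 0.6332 ≈ 0.0353665 m.
The two errors are perpendicular, so the maximum displacement is √(0.0558495² + 0.0353665²) ≈ 0.0661056 m.
That is 0.0661056 m = 6.6106 cm.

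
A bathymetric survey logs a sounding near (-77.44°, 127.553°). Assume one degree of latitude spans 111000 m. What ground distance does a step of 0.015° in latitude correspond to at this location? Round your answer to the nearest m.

1665 m

0.015° × 111000 m/° = 1665 m.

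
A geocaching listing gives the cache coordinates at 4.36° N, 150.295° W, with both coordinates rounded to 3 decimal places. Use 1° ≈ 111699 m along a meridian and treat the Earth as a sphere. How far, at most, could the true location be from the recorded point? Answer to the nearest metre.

79 metres

Rounding to 3 decimal places leaves each coordinate within ±0.0005° of the true value.
Latitude error → 0.0005 × 111699 = 55.8495 m along the meridian.
East–west component at 4.36°: 0.0005° × 111699 × cos 4.36° ≈ 0.0005 × 111376 ≈ 55.6879 m.
Combining orthogonally: (55.8495² + 55.6879²)^½ ≈ 78.8689 m.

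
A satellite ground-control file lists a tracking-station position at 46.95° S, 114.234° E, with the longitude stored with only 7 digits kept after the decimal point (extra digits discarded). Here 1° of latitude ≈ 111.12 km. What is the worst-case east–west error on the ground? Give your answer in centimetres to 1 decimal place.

0.8 centimetres

Truncating at 7 decimal places can drop up to a full unit in the last place, so the longitude may be off by as much as 1e-07°.
One degree of longitude at 46.95° is 111120 × cos 46.95° ≈ 111120 × 0.6826 = 75854.5 m.
Maximum E–W displacement: 1e-07 × 75854.5 = 0.00758545 m.
That is 0.00758545 m = 0.75855 cm.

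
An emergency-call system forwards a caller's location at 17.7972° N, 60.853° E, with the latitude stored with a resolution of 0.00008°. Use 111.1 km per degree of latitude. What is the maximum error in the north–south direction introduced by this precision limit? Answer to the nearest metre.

4 metres

With a 0.00008° grid the true value lies within half a step, ±0.00008°/2 = ±4e-05°, of the stored one.
Along the meridian that is 4e-05° × 111100 m/° = 4.444 m.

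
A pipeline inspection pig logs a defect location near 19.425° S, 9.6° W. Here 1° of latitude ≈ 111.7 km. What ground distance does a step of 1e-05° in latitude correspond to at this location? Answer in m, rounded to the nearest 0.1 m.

1.1 m

1e-05° × 111700 m/° = 1.117 m.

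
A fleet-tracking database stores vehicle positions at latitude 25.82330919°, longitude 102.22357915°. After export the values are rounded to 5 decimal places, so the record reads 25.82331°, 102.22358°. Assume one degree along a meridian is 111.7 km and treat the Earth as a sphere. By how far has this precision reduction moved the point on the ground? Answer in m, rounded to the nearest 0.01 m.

The latitude changed by -0.00000081° and the longitude by -0.00000085°.
N–S: -0.00000081° × 111700 m/° = -0.090477 m.
E–W at 25.8233°: -0.00000085° × 111700 × cos 25.8233° = -0.00000085 × 111700 × 0.9001 ≈ -0.0854639 m.
Distance: √(0.090477² + 0.0854639²) ≈ 0.12446 m.

0.12 m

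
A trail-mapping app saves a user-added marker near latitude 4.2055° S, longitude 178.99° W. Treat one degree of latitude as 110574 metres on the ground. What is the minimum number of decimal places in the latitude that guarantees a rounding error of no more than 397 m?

3

One degree of latitude covers 110574 m.
With N decimal places the half-ulp bound is 0.5·10⁻ᴺ°, or 0.5·10⁻ᴺ × 110574 m on the ground.
Need 0.5 × 110574 × 10⁻ᴺ ≤ 397 → 10⁻ᴺ ≤ 7.181e-03, so N ≥ 2.14.
At 2 places the error can reach 553 m, but 3 places keeps it to 55.3 m.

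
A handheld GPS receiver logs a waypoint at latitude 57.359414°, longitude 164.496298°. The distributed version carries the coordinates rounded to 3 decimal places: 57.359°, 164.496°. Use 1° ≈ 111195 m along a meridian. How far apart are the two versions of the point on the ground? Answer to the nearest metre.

49 metres

The latitude changed by +0.000414° and the longitude by +0.000298°.
North–south shift: 0.000414 × 111195 = 46.0347 m.
E–W at 57.359°: 0.000298° × 111195 × cos 57.359° = 0.000298 × 111195 × 0.5394 ≈ 17.8727 m.
Hypotenuse of the two orthogonal shifts: √(46.0347² + 17.8727²) = 49.3825 m.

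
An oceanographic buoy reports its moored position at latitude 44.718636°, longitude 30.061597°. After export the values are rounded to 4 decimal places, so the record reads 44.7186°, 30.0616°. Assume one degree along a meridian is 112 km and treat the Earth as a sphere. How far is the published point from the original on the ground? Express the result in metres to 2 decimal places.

4.04 metres

Δlat = 44.718636 − 44.7186 = +0.000036°; Δlon = 30.061597 − 30.0616 = -0.000003°.
N–S: 0.000036° × 112000 m/° = 4.032 m.
East–west at this latitude: -0.000003° × 112000 × cos 44.7186° ≈ -0.000003 × 79584 = -0.238752 m.
Combined displacement = (4.032² + 0.238752²)^½ ≈ 4.03906 m.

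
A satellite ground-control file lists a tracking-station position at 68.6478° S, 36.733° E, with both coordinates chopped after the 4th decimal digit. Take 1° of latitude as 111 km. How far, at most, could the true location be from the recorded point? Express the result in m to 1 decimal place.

11.8 m

Truncating at 4 decimal places can drop up to a full unit in the last place, so each coordinate may be off by as much as 0.0001°.
N–S: 0.0001° × 111000 m/° = 11.1 m.
Longitude error → 0.0001 × 111000 × cos 68.6478° = 0.0001 × 111000 × 0.3641 ≈ 4.04151 m.
Worst case both components are at the extreme and orthogonal: √(11.1² + 4.04151²) ≈ 11.8129 m.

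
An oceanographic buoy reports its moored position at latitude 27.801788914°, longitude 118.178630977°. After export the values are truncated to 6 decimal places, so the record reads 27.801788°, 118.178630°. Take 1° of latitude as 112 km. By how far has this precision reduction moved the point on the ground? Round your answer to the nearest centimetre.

Δlat = 27.801788914 − 27.801788 = +0.000000914°; Δlon = 118.178630977 − 118.178630 = +0.000000977°.
N–S: 0.000000914° × 112000 m/° = 0.102368 m.
East–west at this latitude: 0.000000977° × 112000 × cos 27.8018° ≈ 0.000000977 × 99071.4 = 0.0967928 m.
Combined displacement = (0.102368² + 0.0967928²)^½ ≈ 0.140883 m.
That is 0.140883 m = 14.088 cm.

14 centimetres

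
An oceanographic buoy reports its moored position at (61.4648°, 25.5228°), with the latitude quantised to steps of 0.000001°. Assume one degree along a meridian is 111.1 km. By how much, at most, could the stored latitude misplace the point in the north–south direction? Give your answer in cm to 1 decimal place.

With a 0.000001° grid the true value lies within half a step, ±0.000001°/2 = ±5e-07°, of the stored one.
So the N–S error is at most 5e-07 × 111100 = 0.05555 m.
That is 0.05555 m = 5.555 cm.

5.6 cm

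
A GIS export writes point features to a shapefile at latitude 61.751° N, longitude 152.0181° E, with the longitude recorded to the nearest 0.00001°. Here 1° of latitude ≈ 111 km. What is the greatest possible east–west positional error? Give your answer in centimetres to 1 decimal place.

26.3 centimetres

Rounding to 5 decimal places leaves the longitude within ±5e-06° of the true value.
At latitude 61.751° a degree of longitude spans 111000 m × cos 61.751° = 111000 × 0.4733 ≈ 52536.8 m.
Maximum E–W displacement: 5e-06 × 52536.8 = 0.262684 m.
That is 0.262684 m = 26.268 cm.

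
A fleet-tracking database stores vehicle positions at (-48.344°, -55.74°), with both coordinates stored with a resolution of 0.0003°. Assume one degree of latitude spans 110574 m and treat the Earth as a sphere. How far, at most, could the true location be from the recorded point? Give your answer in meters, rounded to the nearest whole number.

With a 0.0003° grid the true value lies within half a step, ±0.0003°/2 = ±0.00015°, of the stored one.
Latitude error → 0.00015 × 110574 = 16.5861 m along the meridian.
E–W at 48.344°: 0.00015° × 110574 × cos 48.344° = 0.00015 × 110574 × 0.6647 ≈ 11.0241 m.
Worst case both components are at the extreme and orthogonal: √(16.5861² + 11.0241²) ≈ 19.9155 m.

20 meters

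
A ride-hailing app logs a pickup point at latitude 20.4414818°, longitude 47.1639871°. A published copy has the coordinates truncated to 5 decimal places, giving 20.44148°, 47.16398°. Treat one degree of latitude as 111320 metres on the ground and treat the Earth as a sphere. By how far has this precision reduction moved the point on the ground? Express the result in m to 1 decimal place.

The latitude changed by +0.0000018° and the longitude by +0.0000071°.
N–S: 0.0000018° × 111320 m/° = 0.200376 m.
East–west at this latitude: 0.0000071° × 111320 × cos 20.4415° ≈ 0.0000071 × 104310 = 0.740602 m.
Hypotenuse of the two orthogonal shifts: √(0.200376² + 0.740602²) = 0.76723 m.

0.8 m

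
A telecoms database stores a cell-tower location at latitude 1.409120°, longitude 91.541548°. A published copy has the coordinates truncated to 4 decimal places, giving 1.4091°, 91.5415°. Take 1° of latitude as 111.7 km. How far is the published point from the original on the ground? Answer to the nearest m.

6 m

Δlat = 1.409120 − 1.4091 = +0.000020°; Δlon = 91.541548 − 91.5415 = +0.000048°.
North–south shift: 0.000020 × 111700 = 2.234 m.
E–W at 1.4091°: 0.000048° × 111700 × cos 1.4091° = 0.000048 × 111700 × 0.9997 ≈ 5.35998 m.
Combined displacement = (2.234² + 5.35998²)^½ ≈ 5.8069 m.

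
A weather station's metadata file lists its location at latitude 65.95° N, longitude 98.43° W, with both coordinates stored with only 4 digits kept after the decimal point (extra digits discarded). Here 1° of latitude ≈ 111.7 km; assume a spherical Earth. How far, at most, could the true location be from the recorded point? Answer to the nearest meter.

12 meters

Truncating at 4 decimal places can drop up to a full unit in the last place, so each coordinate may be off by as much as 0.0001°.
Latitude error → 0.0001 × 111700 = 11.17 m along the meridian.
E–W at 65.95°: 0.0001° × 111700 × cos 65.95° = 0.0001 × 111700 × 0.4075 ≈ 4.55215 m.
The two errors are perpendicular, so the maximum displacement is √(11.17² + 4.55215²) ≈ 12.062 m.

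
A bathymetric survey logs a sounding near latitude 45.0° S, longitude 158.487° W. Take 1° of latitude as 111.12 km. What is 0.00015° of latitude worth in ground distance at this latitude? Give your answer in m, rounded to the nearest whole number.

Along a meridian 0.00015° is 0.00015 × 111120 = 16.668 m.

17 m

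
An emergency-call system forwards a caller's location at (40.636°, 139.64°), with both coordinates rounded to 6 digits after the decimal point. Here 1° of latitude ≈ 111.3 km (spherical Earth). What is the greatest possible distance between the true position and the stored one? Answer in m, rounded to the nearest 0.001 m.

0.070 m

Rounding to 6 decimal places leaves each coordinate within ±5e-07° of the true value.
N–S: 5e-07° × 111300 m/° = 0.05565 m.
Longitude error → 5e-07 × 111300 × cos 40.636° = 5e-07 × 111300 × 0.7589 ≈ 0.0422307 m.
The two errors are perpendicular, so the maximum displacement is √(0.05565² + 0.0422307²) ≈ 0.0698595 m.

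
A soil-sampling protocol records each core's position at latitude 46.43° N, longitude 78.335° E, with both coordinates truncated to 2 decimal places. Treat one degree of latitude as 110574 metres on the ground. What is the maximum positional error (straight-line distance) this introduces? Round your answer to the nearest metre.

Truncating at 2 decimal places can drop up to a full unit in the last place, so each coordinate may be off by as much as 0.01°.
N–S: 0.01° × 110574 m/° = 1105.74 m.
East–west component at 46.43°: 0.01° × 110574 × cos 46.43° ≈ 0.01 × 76212.1 ≈ 762.121 m.
Worst case both components are at the extreme and orthogonal: √(1105.74² + 762.121²) ≈ 1342.94 m.

1343 metres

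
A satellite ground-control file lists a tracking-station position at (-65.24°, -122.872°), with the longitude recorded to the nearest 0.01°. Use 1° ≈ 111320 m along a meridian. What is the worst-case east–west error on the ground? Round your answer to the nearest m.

Rounding to 2 decimal places leaves the longitude within ±0.005° of the true value.
Parallels shrink by cos φ, so at 65.24° a degree of longitude is 111320 × 0.4188 ≈ 46622.8 m.
East–west error: 0.005° × 46622.8 m/° ≈ 233.114 m.

233 m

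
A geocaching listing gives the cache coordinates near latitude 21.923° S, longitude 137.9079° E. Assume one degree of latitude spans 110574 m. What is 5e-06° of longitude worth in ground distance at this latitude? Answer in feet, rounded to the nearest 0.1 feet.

1.7 feet

5e-06° of longitude at 21.923° is 5e-06 × 110574 × cos 21.923° ≈ 5e-06 × 102578 = 0.51289 m.
Converting: 0.51289 m × 3.2808 ft/m ≈ 1.6827 ft.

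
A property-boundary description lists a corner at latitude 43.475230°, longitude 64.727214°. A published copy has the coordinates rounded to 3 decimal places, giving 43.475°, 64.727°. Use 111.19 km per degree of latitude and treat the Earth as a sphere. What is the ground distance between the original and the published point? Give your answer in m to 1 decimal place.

The latitude changed by +0.000230° and the longitude by +0.000214°.
N–S: 0.000230° × 111190 m/° = 25.5737 m.
East–west at this latitude: 0.000214° × 111190 × cos 43.475° ≈ 0.000214 × 80687.8 = 17.2672 m.
Combined displacement = (25.5737² + 17.2672²)^½ ≈ 30.8572 m.

30.9 m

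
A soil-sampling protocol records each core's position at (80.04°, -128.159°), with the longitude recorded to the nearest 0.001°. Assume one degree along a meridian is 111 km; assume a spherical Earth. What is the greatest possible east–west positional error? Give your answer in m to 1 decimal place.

9.6 m

Rounding to 3 decimal places leaves the longitude within ±0.0005° of the true value.
Parallels shrink by cos φ, so at 80.04° a degree of longitude is 111000 × 0.1730 ≈ 19198.6 m.
East–west error: 0.0005° × 19198.6 m/° ≈ 9.59931 m.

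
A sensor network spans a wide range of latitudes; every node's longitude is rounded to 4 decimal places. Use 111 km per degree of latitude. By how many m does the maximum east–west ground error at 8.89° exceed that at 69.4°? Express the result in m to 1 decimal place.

Rounding to 4 decimal places leaves the longitude within ±5e-05° of the true value.
At 8.89°: 5e-05° × 111000 × cos 8.89° = 5e-05 × 111000 × 0.9880 ≈ 5.4833 m.
Error at 69.4° = 5e-05° × 111000 × cos 69.4° ≈ 5.55 × 0.3518 = 1.9527 m.
Difference: 5.4833 − 1.9527 = 3.5306 m.

3.5 m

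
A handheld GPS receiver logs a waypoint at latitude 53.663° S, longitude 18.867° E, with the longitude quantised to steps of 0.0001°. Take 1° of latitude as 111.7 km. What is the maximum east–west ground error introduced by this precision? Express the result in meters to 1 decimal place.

3.3 meters

With a 0.0001° grid the true value lies within half a step, ±0.0001°/2 = ±5e-05°, of the stored one.
Parallels shrink by cos φ, so at 53.663° a degree of longitude is 111700 × 0.5925 ≈ 66186 m.
Maximum E–W displacement: 5e-05 × 66186 = 3.3093 m.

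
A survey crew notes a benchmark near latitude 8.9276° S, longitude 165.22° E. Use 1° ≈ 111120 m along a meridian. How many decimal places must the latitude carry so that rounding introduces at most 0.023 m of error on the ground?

7 decimal places

One degree of latitude covers 111120 m.
Rounding to N decimal places gives at most 0.5 × 10⁻ᴺ degrees of error, i.e. 0.5 × 10⁻ᴺ × 111120 m.
Setting 55560 × 10⁻ᴺ ≤ 0.023 gives 10ᴺ ≥ 2.416e+06, i.e. N ≥ 6.38.
So 7 decimal places suffice (0.00556 m); 6 would allow up to 0.0556 m.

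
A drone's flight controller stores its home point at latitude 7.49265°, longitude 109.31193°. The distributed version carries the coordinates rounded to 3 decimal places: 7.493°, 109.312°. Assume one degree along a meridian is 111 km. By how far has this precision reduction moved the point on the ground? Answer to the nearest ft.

The latitude changed by -0.00035° and the longitude by -0.00007°.
North–south shift: -0.00035 × 111000 = -38.85 m.
E–W at 7.493°: -0.00007° × 111000 × cos 7.493° = -0.00007 × 111000 × 0.9915 ≈ -7.70365 m.
Hypotenuse of the two orthogonal shifts: √(38.85² + 7.70365²) = 39.6064 m.
Converting: 39.6064 m × 3.2808 ft/m ≈ 129.94 ft.

130 ft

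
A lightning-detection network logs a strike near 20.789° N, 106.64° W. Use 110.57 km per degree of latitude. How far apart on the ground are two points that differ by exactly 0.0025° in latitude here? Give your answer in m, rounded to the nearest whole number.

0.0025° × 110570 m/° = 276.425 m.

276 m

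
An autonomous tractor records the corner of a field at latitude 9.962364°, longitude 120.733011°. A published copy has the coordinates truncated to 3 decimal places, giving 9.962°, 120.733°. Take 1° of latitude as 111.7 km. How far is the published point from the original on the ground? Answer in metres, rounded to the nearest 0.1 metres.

The latitude changed by +0.000364° and the longitude by +0.000011°.
N–S: 0.000364° × 111700 m/° = 40.6588 m.
E–W at 9.962°: 0.000011° × 111700 × cos 9.962° = 0.000011 × 111700 × 0.9849 ≈ 1.21017 m.
Hypotenuse of the two orthogonal shifts: √(40.6588² + 1.21017²) = 40.6768 m.

40.7 metres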